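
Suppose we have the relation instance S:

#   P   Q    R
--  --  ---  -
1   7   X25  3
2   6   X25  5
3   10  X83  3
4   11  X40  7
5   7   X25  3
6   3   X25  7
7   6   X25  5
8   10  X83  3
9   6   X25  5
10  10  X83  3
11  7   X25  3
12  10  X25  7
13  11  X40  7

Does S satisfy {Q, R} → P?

No

(Q=X25, R=3): rows 1, 5, 11 → P = 7, 7, 7 ✓
(Q=X25, R=5): rows 2, 7, 9 → P = 6, 6, 6 ✓
(Q=X83, R=3): rows 3, 8, 10 → P = 10, 10, 10 ✓
(Q=X40, R=7): rows 4, 13 → P = 11, 11 ✓
(Q=X25, R=7): rows 6, 12 → P takes values {3, 10} — violation
Two rows agree on {Q, R} but differ on P, so {Q, R} → P does not hold.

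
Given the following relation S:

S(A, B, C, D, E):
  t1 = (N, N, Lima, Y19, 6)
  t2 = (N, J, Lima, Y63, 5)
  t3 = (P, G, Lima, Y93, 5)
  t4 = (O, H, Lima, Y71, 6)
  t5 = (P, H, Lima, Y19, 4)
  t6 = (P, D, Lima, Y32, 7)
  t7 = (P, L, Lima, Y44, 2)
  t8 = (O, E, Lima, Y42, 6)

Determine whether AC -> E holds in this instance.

(A=N, C=Lima): rows 1, 2 → E takes values {6, 5} — violation
(A=P, C=Lima): rows 3, 5, 6, 7 → E takes values {5, 4, 7, 2} — violation
(A=O, C=Lima): rows 4, 8 → E = 6, 6 ✓
Two rows agree on AC but differ on E, so AC -> E does not hold.

No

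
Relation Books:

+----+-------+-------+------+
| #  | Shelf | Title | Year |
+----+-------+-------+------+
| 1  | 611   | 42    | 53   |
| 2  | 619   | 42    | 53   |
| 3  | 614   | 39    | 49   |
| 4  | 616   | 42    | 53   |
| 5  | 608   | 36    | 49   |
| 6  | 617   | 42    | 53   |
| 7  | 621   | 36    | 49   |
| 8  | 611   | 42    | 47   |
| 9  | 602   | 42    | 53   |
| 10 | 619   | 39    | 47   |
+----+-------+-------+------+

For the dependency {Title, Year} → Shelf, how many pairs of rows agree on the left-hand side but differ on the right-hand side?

(Title=42, Year=53): violating pairs (1,2), (1,4), (1,6), (1,9), (2,4), (2,6), (2,9), (4,6), (4,9), (6,9) — 10 pairs.
(Title=36, Year=49): violating pairs (5,7) — 1 pair.

11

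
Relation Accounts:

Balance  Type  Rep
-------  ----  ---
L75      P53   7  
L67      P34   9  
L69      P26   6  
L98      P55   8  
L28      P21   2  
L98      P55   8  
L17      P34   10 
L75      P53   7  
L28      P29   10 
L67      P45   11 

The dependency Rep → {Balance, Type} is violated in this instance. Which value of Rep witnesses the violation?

10

Rep=7: 2 rows → {Balance,Type} = (L75, P53), (L75, P53) ✓
Rep=9: 1 row → {Balance,Type} = (L67, P34) ✓
Rep=6: 1 row → {Balance,Type} = (L69, P26) ✓
Rep=8: 2 rows → {Balance,Type} = (L98, P55), (L98, P55) ✓
Rep=2: 1 row → {Balance,Type} = (L28, P21) ✓
Rep=10: 2 rows → {Balance,Type} takes values {(L17, P34), (L28, P29)} — violation
Rep=11: 1 row → {Balance,Type} = (L67, P45) ✓
The only Rep value with inconsistent RHS is Rep=10.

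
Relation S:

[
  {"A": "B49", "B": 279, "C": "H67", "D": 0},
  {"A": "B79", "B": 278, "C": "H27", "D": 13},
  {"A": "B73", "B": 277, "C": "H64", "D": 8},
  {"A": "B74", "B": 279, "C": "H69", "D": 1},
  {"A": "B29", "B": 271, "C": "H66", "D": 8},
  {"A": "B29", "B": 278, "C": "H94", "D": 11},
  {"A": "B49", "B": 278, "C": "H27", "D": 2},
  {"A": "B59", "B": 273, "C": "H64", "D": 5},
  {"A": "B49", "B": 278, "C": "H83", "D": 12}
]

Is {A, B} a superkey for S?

Two distinct rows share (A=B49, B=278), so {A, B} does not determine every attribute — not a superkey.

No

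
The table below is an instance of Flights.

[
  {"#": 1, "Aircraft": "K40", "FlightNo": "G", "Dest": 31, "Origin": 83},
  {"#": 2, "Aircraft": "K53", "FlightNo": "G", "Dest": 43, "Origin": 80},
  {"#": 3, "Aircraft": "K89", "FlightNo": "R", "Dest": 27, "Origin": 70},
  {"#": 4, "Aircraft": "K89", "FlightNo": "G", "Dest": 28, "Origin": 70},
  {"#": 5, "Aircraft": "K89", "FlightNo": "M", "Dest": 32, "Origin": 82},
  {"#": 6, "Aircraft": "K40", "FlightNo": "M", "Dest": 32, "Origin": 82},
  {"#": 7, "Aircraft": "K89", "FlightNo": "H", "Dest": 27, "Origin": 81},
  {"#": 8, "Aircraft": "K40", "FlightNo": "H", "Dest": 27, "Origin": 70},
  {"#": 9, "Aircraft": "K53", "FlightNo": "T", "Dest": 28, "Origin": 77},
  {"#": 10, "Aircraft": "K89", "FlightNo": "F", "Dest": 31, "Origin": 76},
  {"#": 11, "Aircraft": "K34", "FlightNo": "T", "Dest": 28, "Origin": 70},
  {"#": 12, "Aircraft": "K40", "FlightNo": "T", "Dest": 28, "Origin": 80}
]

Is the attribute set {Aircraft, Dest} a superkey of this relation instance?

No

Rows 3 and 7 have the same {Aircraft, Dest} value (Aircraft=K89, Dest=27) but are distinct tuples, so {Aircraft, Dest} does not determine every attribute — not a superkey.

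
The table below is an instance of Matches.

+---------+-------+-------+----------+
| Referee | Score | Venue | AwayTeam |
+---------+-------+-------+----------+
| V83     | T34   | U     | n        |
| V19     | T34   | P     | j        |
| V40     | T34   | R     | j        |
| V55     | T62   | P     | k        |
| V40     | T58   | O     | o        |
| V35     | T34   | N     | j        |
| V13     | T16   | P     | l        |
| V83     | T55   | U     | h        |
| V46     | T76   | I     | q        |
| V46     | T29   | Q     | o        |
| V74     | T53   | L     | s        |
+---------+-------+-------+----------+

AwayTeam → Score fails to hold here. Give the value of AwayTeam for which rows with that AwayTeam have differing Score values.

o

AwayTeam=n: 1 row → Score = T34 ✓
AwayTeam=j: 3 rows → Score = T34, T34, T34 ✓
AwayTeam=k: 1 row → Score = T62 ✓
AwayTeam=o: 2 rows → Score takes values {T58, T29} — violation
AwayTeam=l: 1 row → Score = T16 ✓
AwayTeam=h: 1 row → Score = T55 ✓
AwayTeam=q: 1 row → Score = T76 ✓
AwayTeam=s: 1 row → Score = T53 ✓
The only AwayTeam value with inconsistent Score is AwayTeam=o.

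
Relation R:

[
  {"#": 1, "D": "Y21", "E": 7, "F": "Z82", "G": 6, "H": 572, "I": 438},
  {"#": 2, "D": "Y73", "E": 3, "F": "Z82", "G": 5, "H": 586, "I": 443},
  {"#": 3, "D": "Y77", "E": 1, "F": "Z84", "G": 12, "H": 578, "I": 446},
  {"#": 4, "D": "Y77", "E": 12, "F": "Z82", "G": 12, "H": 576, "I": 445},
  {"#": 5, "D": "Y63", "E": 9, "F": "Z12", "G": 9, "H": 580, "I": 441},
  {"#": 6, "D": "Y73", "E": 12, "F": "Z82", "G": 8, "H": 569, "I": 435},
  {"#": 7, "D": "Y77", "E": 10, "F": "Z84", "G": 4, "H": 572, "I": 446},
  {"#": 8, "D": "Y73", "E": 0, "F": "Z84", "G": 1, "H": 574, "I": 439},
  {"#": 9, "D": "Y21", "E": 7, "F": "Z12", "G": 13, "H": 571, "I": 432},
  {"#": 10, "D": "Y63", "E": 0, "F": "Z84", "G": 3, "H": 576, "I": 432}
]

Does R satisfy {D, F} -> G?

No

(D=Y21, F=Z82): row 1 → G = 6 ✓
(D=Y73, F=Z82): rows 2, 6 → G takes values {5, 8} — violation
(D=Y77, F=Z84): rows 3, 7 → G takes values {12, 4} — violation
(D=Y77, F=Z82): row 4 → G = 12 ✓
(D=Y63, F=Z12): row 5 → G = 9 ✓
(D=Y73, F=Z84): row 8 → G = 1 ✓
(D=Y21, F=Z12): row 9 → G = 13 ✓
(D=Y63, F=Z84): row 10 → G = 3 ✓
Two rows agree on {D, F} but differ on G, so {D, F} -> G does not hold.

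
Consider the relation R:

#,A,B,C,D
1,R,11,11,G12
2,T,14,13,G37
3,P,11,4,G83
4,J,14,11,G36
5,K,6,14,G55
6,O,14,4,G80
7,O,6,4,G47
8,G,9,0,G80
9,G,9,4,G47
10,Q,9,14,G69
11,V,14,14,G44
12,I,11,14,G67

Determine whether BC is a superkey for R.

All 12 rows have distinct BC values, so BC → (all attributes) holds and BC is a superkey.

Yes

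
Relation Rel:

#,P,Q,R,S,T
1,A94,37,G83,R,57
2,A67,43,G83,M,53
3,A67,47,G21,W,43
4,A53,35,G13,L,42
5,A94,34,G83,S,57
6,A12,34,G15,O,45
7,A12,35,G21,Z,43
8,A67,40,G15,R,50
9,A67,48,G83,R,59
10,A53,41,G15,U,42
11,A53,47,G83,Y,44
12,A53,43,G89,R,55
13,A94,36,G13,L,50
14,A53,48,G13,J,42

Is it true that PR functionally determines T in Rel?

(P=A94, R=G83): rows 1, 5 → T = 57, 57 ✓
(P=A67, R=G83): rows 2, 9 → T takes values {53, 59} — violation
(P=A67, R=G21): row 3 → T = 43 ✓
(P=A53, R=G13): rows 4, 14 → T = 42, 42 ✓
(P=A12, R=G15): row 6 → T = 45 ✓
(P=A12, R=G21): row 7 → T = 43 ✓
(P=A67, R=G15): row 8 → T = 50 ✓
(P=A53, R=G15): row 10 → T = 42 ✓
(P=A53, R=G83): row 11 → T = 44 ✓
(P=A53, R=G89): row 12 → T = 55 ✓
(P=A94, R=G13): row 13 → T = 50 ✓
Two rows agree on PR but differ on T, so PR → T does not hold.

No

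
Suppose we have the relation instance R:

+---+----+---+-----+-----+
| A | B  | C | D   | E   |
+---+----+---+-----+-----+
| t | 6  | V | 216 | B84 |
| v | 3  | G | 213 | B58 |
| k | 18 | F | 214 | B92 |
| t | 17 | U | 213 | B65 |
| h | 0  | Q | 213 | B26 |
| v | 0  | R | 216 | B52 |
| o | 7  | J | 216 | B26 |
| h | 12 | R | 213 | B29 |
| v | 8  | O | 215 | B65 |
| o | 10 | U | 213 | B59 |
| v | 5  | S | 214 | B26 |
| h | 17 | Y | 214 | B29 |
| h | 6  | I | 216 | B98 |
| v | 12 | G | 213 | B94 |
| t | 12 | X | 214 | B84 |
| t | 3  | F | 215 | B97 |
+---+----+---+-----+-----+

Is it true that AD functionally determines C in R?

No

(A=t, D=216): 1 row → C = V ✓
(A=v, D=213): 2 rows → C = G, G ✓
(A=k, D=214): 1 row → C = F ✓
(A=t, D=213): 1 row → C = U ✓
(A=h, D=213): 2 rows → C takes values {Q, R} — violation
(A=v, D=216): 1 row → C = R ✓
(A=o, D=216): 1 row → C = J ✓
(A=v, D=215): 1 row → C = O ✓
(A=o, D=213): 1 row → C = U ✓
(A=v, D=214): 1 row → C = S ✓
(A=h, D=214): 1 row → C = Y ✓
(A=h, D=216): 1 row → C = I ✓
(A=t, D=214): 1 row → C = X ✓
(A=t, D=215): 1 row → C = F ✓
Two rows agree on AD but differ on C, so AD → C does not hold.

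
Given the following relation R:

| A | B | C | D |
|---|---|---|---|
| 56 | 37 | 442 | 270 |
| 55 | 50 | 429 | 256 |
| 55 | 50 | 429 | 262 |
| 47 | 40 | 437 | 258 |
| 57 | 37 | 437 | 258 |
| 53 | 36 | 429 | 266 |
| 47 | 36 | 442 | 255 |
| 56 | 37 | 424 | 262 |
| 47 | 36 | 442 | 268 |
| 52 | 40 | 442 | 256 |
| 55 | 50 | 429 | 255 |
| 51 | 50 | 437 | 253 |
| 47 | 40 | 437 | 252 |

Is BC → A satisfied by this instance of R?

Yes

(B=37, C=442): 1 row → A = 56 ✓
(B=50, C=429): 3 rows → A = 55, 55, 55 ✓
(B=40, C=437): 2 rows → A = 47, 47 ✓
(B=37, C=437): 1 row → A = 57 ✓
(B=36, C=429): 1 row → A = 53 ✓
(B=36, C=442): 2 rows → A = 47, 47 ✓
(B=37, C=424): 1 row → A = 56 ✓
(B=40, C=442): 1 row → A = 52 ✓
(B=50, C=437): 1 row → A = 51 ✓
Every BC value is associated with a single A value, so BC → A holds.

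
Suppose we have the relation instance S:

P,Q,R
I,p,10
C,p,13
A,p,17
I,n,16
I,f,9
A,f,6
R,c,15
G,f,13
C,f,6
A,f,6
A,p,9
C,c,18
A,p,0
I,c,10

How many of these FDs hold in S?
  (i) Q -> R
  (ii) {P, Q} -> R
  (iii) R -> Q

(i) Q -> R: Q=p: 5 rows → R takes values {10, 13, 17, 9, 0} — violation; Q=f: 5 rows → R takes values {9, 6, 13} — violation; Q=c: 3 rows → R takes values {15, 18, 10} — violation — fails.
(ii) {P, Q} -> R: (P=A, Q=p): 3 rows → R takes values {17, 9, 0} — violation — fails.
(iii) R -> Q: R=10: 2 rows → Q takes values {p, c} — violation; R=13: 2 rows → Q takes values {p, f} — violation; R=9: 2 rows → Q takes values {f, p} — violation — fails.
None of the 3 dependencies hold.

0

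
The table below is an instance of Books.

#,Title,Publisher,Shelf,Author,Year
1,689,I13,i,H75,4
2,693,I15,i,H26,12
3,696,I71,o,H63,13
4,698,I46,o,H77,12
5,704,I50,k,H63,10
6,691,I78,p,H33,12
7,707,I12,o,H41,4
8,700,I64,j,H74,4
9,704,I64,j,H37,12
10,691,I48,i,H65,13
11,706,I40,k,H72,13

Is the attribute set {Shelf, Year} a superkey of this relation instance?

Yes

All 11 rows have distinct {Shelf, Year} values, so {Shelf, Year} → (all attributes) holds and {Shelf, Year} is a superkey.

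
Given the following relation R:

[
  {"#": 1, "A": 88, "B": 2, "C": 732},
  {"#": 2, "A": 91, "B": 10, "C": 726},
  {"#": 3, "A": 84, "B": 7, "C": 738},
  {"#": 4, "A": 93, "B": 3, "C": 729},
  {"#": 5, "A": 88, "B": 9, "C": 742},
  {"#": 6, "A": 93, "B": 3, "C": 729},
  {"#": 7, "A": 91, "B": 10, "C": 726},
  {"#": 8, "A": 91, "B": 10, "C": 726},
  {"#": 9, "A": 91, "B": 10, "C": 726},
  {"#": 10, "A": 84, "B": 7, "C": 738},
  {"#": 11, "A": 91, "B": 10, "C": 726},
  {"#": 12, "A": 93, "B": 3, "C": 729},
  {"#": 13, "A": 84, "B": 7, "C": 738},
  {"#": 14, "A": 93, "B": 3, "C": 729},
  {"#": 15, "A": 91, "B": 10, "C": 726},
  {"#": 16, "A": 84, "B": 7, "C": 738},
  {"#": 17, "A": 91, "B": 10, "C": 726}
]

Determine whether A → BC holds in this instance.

A=88: rows 1, 5 → {B,C} takes values {(2, 732), (9, 742)} — violation
A=91: rows 2, 7, 8, 9, 11, 15, 17 → {B,C} = (10, 726), (10, 726), (10, 726), (10, 726), (10, 726), (10, 726), (10, 726) ✓
A=84: rows 3, 10, 13, 16 → {B,C} = (7, 738), (7, 738), (7, 738), (7, 738) ✓
A=93: rows 4, 6, 12, 14 → {B,C} = (3, 729), (3, 729), (3, 729), (3, 729) ✓
Two rows agree on A but differ on BC, so A → BC does not hold.

No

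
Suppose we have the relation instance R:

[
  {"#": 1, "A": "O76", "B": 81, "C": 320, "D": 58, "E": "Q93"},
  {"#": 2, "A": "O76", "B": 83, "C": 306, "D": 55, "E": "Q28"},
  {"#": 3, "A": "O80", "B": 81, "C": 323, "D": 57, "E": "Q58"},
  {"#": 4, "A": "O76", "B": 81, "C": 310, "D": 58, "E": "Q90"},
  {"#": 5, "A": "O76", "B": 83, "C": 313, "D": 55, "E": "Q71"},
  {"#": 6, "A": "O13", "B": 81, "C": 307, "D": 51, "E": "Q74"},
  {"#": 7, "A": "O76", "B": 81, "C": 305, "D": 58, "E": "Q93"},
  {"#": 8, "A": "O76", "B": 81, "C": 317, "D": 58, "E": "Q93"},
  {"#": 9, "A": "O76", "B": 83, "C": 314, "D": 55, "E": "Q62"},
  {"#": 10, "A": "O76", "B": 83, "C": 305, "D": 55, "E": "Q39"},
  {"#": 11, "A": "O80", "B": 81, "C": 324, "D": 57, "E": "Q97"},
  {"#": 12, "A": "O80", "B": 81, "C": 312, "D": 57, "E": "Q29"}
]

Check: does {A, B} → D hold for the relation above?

(A=O76, B=81): rows 1, 4, 7, 8 → D = 58, 58, 58, 58 ✓
(A=O76, B=83): rows 2, 5, 9, 10 → D = 55, 55, 55, 55 ✓
(A=O80, B=81): rows 3, 11, 12 → D = 57, 57, 57 ✓
(A=O13, B=81): row 6 → D = 51 ✓
Every {A, B} value is associated with a single D value, so {A, B} → D holds.

Yes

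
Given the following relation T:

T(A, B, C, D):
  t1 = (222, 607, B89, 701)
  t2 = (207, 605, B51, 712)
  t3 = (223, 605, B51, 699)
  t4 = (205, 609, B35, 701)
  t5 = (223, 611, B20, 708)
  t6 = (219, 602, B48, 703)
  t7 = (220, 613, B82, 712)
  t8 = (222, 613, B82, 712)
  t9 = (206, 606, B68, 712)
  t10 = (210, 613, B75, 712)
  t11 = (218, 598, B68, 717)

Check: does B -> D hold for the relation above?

No

B=607: row 1 → D = 701 ✓
B=605: rows 2, 3 → D takes values {712, 699} — violation
B=609: row 4 → D = 701 ✓
B=611: row 5 → D = 708 ✓
B=602: row 6 → D = 703 ✓
B=613: rows 7, 8, 10 → D = 712, 712, 712 ✓
B=606: row 9 → D = 712 ✓
B=598: row 11 → D = 717 ✓
Two rows agree on B but differ on D, so B -> D does not hold.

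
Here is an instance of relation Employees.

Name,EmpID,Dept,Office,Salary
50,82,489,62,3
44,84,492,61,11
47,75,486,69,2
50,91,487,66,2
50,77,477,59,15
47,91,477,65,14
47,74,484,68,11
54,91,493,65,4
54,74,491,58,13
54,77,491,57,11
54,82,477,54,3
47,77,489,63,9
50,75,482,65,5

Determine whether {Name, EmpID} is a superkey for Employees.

Yes

All 13 rows have distinct {Name, EmpID} values, so {Name, EmpID} → (all attributes) holds and {Name, EmpID} is a superkey.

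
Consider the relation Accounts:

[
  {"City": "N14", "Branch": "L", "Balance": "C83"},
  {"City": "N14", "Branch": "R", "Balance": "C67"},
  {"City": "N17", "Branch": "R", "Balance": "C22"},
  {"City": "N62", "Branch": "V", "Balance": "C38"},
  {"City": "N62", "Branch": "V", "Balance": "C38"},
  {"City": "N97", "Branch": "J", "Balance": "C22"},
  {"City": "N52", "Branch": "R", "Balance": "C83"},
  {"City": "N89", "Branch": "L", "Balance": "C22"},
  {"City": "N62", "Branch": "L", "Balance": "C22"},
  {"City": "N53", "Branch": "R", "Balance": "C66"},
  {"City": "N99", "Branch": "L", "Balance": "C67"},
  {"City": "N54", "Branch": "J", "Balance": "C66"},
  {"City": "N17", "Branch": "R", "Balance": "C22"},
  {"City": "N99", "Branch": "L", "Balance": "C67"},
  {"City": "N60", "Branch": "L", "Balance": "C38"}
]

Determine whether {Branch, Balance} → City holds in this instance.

No

(Branch=L, Balance=C83): 1 row → City = N14 ✓
(Branch=R, Balance=C67): 1 row → City = N14 ✓
(Branch=R, Balance=C22): 2 rows → City = N17, N17 ✓
(Branch=V, Balance=C38): 2 rows → City = N62, N62 ✓
(Branch=J, Balance=C22): 1 row → City = N97 ✓
(Branch=R, Balance=C83): 1 row → City = N52 ✓
(Branch=L, Balance=C22): 2 rows → City takes values {N89, N62} — violation
(Branch=R, Balance=C66): 1 row → City = N53 ✓
(Branch=L, Balance=C67): 2 rows → City = N99, N99 ✓
(Branch=J, Balance=C66): 1 row → City = N54 ✓
(Branch=L, Balance=C38): 1 row → City = N60 ✓
Two rows agree on {Branch, Balance} but differ on City, so {Branch, Balance} → City does not hold.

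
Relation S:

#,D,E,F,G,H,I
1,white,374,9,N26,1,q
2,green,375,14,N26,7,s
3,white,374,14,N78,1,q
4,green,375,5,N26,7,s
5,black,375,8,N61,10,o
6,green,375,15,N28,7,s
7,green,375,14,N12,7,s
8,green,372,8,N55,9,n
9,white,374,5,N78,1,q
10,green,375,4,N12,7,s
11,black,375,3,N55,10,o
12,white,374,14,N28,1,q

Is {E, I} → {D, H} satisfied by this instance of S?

Yes

(E=374, I=q): rows 1, 3, 9, 12 → {D,H} = (white, 1), (white, 1), (white, 1), (white, 1) ✓
(E=375, I=s): rows 2, 4, 6, 7, 10 → {D,H} = (green, 7), (green, 7), (green, 7), (green, 7), (green, 7) ✓
(E=375, I=o): rows 5, 11 → {D,H} = (black, 10), (black, 10) ✓
(E=372, I=n): row 8 → {D,H} = (green, 9) ✓
Every {E, I} value is associated with a single {D, H} value, so {E, I} → {D, H} holds.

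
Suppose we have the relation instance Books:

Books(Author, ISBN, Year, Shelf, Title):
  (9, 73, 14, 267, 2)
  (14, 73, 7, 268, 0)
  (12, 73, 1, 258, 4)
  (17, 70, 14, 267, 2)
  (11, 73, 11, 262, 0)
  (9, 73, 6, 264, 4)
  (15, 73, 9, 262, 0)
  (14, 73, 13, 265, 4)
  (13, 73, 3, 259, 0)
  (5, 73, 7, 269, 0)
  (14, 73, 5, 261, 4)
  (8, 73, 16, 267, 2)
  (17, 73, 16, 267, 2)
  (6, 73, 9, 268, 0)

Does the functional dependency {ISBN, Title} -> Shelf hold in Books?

No

(ISBN=73, Title=2): 3 rows → Shelf = 267, 267, 267 ✓
(ISBN=73, Title=0): 6 rows → Shelf takes values {268, 262, 259, 269} — violation
(ISBN=73, Title=4): 4 rows → Shelf takes values {258, 264, 265, 261} — violation
(ISBN=70, Title=2): 1 row → Shelf = 267 ✓
Two rows agree on {ISBN, Title} but differ on Shelf, so {ISBN, Title} -> Shelf does not hold.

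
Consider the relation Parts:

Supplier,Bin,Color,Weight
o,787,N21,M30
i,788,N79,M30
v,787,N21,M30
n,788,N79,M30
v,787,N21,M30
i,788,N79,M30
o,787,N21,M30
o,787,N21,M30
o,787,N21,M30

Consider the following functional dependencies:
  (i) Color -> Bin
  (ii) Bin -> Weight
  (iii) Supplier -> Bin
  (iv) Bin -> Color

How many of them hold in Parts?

(i) Color -> Bin: every LHS value maps to a single RHS value — holds.
(ii) Bin -> Weight: every LHS value maps to a single RHS value — holds.
(iii) Supplier -> Bin: every LHS value maps to a single RHS value — holds.
(iv) Bin -> Color: every LHS value maps to a single RHS value — holds.
4 of the 4 dependencies hold.

4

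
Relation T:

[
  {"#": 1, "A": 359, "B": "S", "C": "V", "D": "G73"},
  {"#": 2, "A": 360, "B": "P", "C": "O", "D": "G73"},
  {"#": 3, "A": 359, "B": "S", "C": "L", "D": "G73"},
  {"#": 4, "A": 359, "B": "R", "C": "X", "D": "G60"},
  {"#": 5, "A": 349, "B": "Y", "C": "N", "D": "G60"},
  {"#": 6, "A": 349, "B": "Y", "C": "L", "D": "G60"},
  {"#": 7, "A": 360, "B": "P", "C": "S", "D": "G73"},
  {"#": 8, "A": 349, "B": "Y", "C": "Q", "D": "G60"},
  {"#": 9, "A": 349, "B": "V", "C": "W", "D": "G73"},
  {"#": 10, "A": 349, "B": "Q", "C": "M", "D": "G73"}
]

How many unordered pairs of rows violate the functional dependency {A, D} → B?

(A=359, D=G73): all 2 rows agree on B — 0 pairs.
(A=360, D=G73): all 2 rows agree on B — 0 pairs.
(A=349, D=G60): all 3 rows agree on B — 0 pairs.
(A=349, D=G73): violating pairs (9,10) — 1 pair.

1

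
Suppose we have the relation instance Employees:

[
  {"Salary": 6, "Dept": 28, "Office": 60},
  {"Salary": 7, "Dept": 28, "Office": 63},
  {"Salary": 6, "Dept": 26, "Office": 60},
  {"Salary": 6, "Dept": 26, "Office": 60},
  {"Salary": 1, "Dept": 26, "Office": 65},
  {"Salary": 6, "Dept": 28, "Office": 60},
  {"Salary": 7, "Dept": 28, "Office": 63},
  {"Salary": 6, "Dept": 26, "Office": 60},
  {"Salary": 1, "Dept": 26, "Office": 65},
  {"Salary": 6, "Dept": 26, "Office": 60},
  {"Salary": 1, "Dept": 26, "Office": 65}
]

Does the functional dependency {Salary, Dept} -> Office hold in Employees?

Yes

(Salary=6, Dept=28): 2 rows → Office = 60, 60 ✓
(Salary=7, Dept=28): 2 rows → Office = 63, 63 ✓
(Salary=6, Dept=26): 4 rows → Office = 60, 60, 60, 60 ✓
(Salary=1, Dept=26): 3 rows → Office = 65, 65, 65 ✓
Every {Salary, Dept} value is associated with a single Office value, so {Salary, Dept} -> Office holds.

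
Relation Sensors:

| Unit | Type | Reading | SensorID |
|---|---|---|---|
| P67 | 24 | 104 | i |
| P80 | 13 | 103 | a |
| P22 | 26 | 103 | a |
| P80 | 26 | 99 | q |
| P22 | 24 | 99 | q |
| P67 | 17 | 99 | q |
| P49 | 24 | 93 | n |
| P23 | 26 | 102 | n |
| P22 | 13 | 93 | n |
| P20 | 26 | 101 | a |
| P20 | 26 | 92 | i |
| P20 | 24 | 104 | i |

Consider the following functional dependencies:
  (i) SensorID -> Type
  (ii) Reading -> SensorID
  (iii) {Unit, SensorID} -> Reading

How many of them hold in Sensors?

(i) SensorID -> Type: SensorID=i: 3 rows → Type takes values {24, 26} — violation; SensorID=a: 3 rows → Type takes values {13, 26} — violation; SensorID=q: 3 rows → Type takes values {26, 24, 17} — violation; SensorID=n: 3 rows → Type takes values {24, 26, 13} — violation — fails.
(ii) Reading -> SensorID: every LHS value maps to a single RHS value — holds.
(iii) {Unit, SensorID} -> Reading: (Unit=P20, SensorID=i): 2 rows → Reading takes values {92, 104} — violation — fails.
1 of the 3 dependencies holds.

1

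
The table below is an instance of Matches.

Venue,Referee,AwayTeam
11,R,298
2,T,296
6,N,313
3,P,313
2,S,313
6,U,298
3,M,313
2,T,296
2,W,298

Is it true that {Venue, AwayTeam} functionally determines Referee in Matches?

(Venue=11, AwayTeam=298): 1 row → Referee = R ✓
(Venue=2, AwayTeam=296): 2 rows → Referee = T, T ✓
(Venue=6, AwayTeam=313): 1 row → Referee = N ✓
(Venue=3, AwayTeam=313): 2 rows → Referee takes values {P, M} — violation
(Venue=2, AwayTeam=313): 1 row → Referee = S ✓
(Venue=6, AwayTeam=298): 1 row → Referee = U ✓
(Venue=2, AwayTeam=298): 1 row → Referee = W ✓
Two rows agree on {Venue, AwayTeam} but differ on Referee, so {Venue, AwayTeam} -> Referee does not hold.

No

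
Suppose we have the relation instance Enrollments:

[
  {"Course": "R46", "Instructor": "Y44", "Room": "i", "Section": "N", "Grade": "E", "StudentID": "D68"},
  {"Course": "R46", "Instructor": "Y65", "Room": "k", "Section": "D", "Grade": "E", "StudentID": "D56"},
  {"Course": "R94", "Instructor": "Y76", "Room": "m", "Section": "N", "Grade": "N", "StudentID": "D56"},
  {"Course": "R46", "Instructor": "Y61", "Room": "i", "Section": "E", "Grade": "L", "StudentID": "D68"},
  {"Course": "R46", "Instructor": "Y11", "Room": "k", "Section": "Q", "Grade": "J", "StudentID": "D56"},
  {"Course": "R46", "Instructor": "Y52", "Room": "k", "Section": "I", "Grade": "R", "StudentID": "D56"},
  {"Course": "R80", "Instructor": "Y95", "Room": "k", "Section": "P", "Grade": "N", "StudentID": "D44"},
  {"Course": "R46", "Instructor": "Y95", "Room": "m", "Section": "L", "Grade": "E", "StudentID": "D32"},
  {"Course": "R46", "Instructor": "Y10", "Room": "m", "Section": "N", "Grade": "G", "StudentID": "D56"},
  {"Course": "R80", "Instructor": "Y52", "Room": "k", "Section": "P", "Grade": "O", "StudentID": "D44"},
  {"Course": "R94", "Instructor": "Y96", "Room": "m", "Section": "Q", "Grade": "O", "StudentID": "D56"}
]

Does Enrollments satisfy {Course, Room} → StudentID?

No

(Course=R46, Room=i): 2 rows → StudentID = D68, D68 ✓
(Course=R46, Room=k): 3 rows → StudentID = D56, D56, D56 ✓
(Course=R94, Room=m): 2 rows → StudentID = D56, D56 ✓
(Course=R80, Room=k): 2 rows → StudentID = D44, D44 ✓
(Course=R46, Room=m): 2 rows → StudentID takes values {D32, D56} — violation
Two rows agree on {Course, Room} but differ on StudentID, so {Course, Room} → StudentID does not hold.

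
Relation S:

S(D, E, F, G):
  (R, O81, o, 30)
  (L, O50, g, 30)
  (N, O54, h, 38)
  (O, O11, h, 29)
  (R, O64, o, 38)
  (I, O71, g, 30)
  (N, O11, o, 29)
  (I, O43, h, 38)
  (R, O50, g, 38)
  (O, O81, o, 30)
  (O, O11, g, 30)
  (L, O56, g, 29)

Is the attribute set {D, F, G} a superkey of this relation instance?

All 12 rows have distinct {D, F, G} values, so {D, F, G} → (all attributes) holds and {D, F, G} is a superkey.

Yes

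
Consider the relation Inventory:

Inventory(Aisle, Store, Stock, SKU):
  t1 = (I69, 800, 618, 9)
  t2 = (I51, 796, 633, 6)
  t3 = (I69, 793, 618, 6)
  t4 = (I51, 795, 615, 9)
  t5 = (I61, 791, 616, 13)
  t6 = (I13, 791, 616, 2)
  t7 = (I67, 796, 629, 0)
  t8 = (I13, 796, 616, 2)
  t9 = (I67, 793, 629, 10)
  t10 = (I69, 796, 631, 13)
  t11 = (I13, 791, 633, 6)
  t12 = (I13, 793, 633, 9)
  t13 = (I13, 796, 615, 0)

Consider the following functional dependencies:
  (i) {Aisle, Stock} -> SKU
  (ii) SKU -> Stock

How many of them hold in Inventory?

(i) {Aisle, Stock} -> SKU: (Aisle=I69, Stock=618): rows 1, 3 → SKU takes values {9, 6} — violation; (Aisle=I67, Stock=629): rows 7, 9 → SKU takes values {0, 10} — violation; (Aisle=I13, Stock=633): rows 11, 12 → SKU takes values {6, 9} — violation — fails.
(ii) SKU -> Stock: SKU=9: rows 1, 4, 12 → Stock takes values {618, 615, 633} — violation; SKU=6: rows 2, 3, 11 → Stock takes values {633, 618} — violation; SKU=13: rows 5, 10 → Stock takes values {616, 631} — violation; SKU=0: rows 7, 13 → Stock takes values {629, 615} — violation — fails.
None of the 2 dependencies hold.

0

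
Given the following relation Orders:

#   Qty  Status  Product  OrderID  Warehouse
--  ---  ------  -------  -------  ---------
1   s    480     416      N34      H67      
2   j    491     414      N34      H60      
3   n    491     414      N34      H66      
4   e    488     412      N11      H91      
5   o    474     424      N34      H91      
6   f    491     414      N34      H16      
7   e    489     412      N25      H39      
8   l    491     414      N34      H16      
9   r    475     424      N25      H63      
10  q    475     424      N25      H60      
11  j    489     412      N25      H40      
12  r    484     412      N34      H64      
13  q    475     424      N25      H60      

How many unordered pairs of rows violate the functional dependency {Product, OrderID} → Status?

0

(Product=414, OrderID=N34): all 4 rows agree on Status — 0 pairs.
(Product=412, OrderID=N25): all 2 rows agree on Status — 0 pairs.
(Product=424, OrderID=N25): all 3 rows agree on Status — 0 pairs.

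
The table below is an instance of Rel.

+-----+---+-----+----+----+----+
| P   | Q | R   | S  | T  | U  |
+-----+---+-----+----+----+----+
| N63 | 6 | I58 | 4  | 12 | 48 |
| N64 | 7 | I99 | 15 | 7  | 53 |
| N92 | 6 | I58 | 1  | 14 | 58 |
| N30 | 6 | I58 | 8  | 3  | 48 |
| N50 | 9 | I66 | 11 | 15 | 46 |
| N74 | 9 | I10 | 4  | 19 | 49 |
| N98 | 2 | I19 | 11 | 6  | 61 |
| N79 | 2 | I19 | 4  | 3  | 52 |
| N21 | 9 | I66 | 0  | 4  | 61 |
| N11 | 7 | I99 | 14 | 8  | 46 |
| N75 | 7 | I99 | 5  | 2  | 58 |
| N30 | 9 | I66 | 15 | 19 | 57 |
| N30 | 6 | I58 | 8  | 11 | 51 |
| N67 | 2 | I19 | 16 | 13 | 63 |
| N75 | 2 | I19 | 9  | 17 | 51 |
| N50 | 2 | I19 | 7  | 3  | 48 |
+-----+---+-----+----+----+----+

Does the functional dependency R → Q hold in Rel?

R=I58: 4 rows → Q = 6, 6, 6, 6 ✓
R=I99: 3 rows → Q = 7, 7, 7 ✓
R=I66: 3 rows → Q = 9, 9, 9 ✓
R=I10: 1 row → Q = 9 ✓
R=I19: 5 rows → Q = 2, 2, 2, 2, 2 ✓
Every R value is associated with a single Q value, so R → Q holds.

Yes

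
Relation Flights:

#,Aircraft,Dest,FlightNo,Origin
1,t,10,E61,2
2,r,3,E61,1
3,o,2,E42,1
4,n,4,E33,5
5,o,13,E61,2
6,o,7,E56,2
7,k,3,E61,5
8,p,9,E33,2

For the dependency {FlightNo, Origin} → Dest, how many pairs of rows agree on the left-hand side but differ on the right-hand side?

1

(FlightNo=E61, Origin=2): violating pairs (1,5) — 1 pair.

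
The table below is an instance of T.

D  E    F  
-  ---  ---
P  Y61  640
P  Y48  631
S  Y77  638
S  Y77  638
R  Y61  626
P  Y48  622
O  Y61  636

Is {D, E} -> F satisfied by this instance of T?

(D=P, E=Y61): 1 row → F = 640 ✓
(D=P, E=Y48): 2 rows → F takes values {631, 622} — violation
(D=S, E=Y77): 2 rows → F = 638, 638 ✓
(D=R, E=Y61): 1 row → F = 626 ✓
(D=O, E=Y61): 1 row → F = 636 ✓
Two rows agree on {D, E} but differ on F, so {D, E} -> F does not hold.

No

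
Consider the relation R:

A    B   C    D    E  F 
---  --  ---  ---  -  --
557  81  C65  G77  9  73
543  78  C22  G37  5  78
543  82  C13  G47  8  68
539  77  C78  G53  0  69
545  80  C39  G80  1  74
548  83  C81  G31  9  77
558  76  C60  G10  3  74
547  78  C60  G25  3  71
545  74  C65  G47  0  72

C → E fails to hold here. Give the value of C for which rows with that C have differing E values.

C=C65: 2 rows → E takes values {9, 0} — violation
C=C22: 1 row → E = 5 ✓
C=C13: 1 row → E = 8 ✓
C=C78: 1 row → E = 0 ✓
C=C39: 1 row → E = 1 ✓
C=C81: 1 row → E = 9 ✓
C=C60: 2 rows → E = 3, 3 ✓
The only C value with inconsistent E is C=C65.

C65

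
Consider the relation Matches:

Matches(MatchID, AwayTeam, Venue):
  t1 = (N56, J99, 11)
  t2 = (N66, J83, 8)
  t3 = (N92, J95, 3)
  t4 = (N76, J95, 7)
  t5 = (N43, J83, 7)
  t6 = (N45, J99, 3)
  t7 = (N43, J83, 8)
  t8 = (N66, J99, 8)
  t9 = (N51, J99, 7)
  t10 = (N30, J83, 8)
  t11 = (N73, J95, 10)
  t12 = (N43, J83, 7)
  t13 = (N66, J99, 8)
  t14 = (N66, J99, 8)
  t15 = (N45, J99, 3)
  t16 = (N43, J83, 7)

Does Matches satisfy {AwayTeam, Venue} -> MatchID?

(AwayTeam=J99, Venue=11): row 1 → MatchID = N56 ✓
(AwayTeam=J83, Venue=8): rows 2, 7, 10 → MatchID takes values {N66, N43, N30} — violation
(AwayTeam=J95, Venue=3): row 3 → MatchID = N92 ✓
(AwayTeam=J95, Venue=7): row 4 → MatchID = N76 ✓
(AwayTeam=J83, Venue=7): rows 5, 12, 16 → MatchID = N43, N43, N43 ✓
(AwayTeam=J99, Venue=3): rows 6, 15 → MatchID = N45, N45 ✓
(AwayTeam=J99, Venue=8): rows 8, 13, 14 → MatchID = N66, N66, N66 ✓
(AwayTeam=J99, Venue=7): row 9 → MatchID = N51 ✓
(AwayTeam=J95, Venue=10): row 11 → MatchID = N73 ✓
Two rows agree on {AwayTeam, Venue} but differ on MatchID, so {AwayTeam, Venue} -> MatchID does not hold.

No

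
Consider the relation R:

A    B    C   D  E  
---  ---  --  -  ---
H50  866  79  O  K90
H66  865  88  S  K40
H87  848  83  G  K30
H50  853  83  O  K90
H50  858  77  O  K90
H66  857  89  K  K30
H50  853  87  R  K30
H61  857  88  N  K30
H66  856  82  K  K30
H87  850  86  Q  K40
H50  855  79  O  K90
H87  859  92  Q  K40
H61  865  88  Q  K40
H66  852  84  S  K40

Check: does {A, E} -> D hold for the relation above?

(A=H50, E=K90): 4 rows → D = O, O, O, O ✓
(A=H66, E=K40): 2 rows → D = S, S ✓
(A=H87, E=K30): 1 row → D = G ✓
(A=H66, E=K30): 2 rows → D = K, K ✓
(A=H50, E=K30): 1 row → D = R ✓
(A=H61, E=K30): 1 row → D = N ✓
(A=H87, E=K40): 2 rows → D = Q, Q ✓
(A=H61, E=K40): 1 row → D = Q ✓
Every {A, E} value is associated with a single D value, so {A, E} -> D holds.

Yes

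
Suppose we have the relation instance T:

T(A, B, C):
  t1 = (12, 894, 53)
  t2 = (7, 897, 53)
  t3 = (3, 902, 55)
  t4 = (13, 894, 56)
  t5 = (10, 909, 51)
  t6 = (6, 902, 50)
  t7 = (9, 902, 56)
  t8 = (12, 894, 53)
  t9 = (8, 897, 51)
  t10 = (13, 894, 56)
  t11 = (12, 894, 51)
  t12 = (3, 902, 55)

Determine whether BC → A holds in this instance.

Yes

(B=894, C=53): rows 1, 8 → A = 12, 12 ✓
(B=897, C=53): row 2 → A = 7 ✓
(B=902, C=55): rows 3, 12 → A = 3, 3 ✓
(B=894, C=56): rows 4, 10 → A = 13, 13 ✓
(B=909, C=51): row 5 → A = 10 ✓
(B=902, C=50): row 6 → A = 6 ✓
(B=902, C=56): row 7 → A = 9 ✓
(B=897, C=51): row 9 → A = 8 ✓
(B=894, C=51): row 11 → A = 12 ✓
Every BC value is associated with a single A value, so BC → A holds.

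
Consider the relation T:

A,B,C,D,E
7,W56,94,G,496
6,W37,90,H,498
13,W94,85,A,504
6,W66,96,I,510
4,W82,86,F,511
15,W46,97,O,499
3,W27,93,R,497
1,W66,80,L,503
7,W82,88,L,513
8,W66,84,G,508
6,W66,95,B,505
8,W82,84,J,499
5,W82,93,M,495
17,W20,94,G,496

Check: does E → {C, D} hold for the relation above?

No

E=496: 2 rows → {C,D} = (94, G), (94, G) ✓
E=498: 1 row → {C,D} = (90, H) ✓
E=504: 1 row → {C,D} = (85, A) ✓
E=510: 1 row → {C,D} = (96, I) ✓
E=511: 1 row → {C,D} = (86, F) ✓
E=499: 2 rows → {C,D} takes values {(97, O), (84, J)} — violation
E=497: 1 row → {C,D} = (93, R) ✓
E=503: 1 row → {C,D} = (80, L) ✓
E=513: 1 row → {C,D} = (88, L) ✓
E=508: 1 row → {C,D} = (84, G) ✓
E=505: 1 row → {C,D} = (95, B) ✓
E=495: 1 row → {C,D} = (93, M) ✓
Two rows agree on E but differ on {C, D}, so E → {C, D} does not hold.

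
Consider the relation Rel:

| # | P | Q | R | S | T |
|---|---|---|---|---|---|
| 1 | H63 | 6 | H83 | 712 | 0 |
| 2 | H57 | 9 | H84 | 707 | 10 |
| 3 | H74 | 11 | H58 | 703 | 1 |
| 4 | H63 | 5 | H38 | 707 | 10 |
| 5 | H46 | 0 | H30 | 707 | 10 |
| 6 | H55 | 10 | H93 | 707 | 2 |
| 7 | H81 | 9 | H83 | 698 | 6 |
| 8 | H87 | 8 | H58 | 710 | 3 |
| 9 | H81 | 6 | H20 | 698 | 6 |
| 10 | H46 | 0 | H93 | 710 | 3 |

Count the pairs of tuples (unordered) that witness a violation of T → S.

T=10: all 3 rows agree on S — 0 pairs.
T=6: all 2 rows agree on S — 0 pairs.
T=3: all 2 rows agree on S — 0 pairs.

0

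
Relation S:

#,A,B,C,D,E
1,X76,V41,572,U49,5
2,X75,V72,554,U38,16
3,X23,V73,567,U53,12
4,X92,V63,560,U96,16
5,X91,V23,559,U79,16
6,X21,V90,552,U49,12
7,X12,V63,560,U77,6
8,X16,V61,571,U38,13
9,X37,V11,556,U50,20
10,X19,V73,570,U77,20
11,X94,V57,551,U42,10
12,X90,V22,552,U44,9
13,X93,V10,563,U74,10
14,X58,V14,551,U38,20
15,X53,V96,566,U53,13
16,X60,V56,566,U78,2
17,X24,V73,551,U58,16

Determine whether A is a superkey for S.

All 17 rows have distinct A values, so A → (all attributes) holds and A is a superkey.

Yes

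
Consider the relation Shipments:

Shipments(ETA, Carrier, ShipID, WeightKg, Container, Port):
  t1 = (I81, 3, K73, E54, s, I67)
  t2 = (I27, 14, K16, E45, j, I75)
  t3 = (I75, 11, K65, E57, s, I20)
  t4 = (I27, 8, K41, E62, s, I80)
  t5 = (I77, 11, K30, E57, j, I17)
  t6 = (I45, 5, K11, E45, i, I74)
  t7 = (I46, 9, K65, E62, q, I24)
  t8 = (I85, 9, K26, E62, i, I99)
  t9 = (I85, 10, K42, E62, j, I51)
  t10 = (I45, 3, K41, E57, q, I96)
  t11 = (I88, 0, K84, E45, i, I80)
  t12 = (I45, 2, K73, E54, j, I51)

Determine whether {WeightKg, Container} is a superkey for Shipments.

No

Rows 6 and 11 have the same {WeightKg, Container} value (WeightKg=E45, Container=i) but are distinct tuples, so {WeightKg, Container} does not determine every attribute — not a superkey.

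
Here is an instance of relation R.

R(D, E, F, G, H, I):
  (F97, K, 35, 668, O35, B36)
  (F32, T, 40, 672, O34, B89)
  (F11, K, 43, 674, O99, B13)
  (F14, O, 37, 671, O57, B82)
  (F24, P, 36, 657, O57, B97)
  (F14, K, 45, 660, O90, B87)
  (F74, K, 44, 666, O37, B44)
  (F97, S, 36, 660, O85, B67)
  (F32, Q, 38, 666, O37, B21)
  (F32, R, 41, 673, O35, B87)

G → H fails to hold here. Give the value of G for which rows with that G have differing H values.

G=668: 1 row → H = O35 ✓
G=672: 1 row → H = O34 ✓
G=674: 1 row → H = O99 ✓
G=671: 1 row → H = O57 ✓
G=657: 1 row → H = O57 ✓
G=660: 2 rows → H takes values {O90, O85} — violation
G=666: 2 rows → H = O37, O37 ✓
G=673: 1 row → H = O35 ✓
The only G value with inconsistent H is G=660.

660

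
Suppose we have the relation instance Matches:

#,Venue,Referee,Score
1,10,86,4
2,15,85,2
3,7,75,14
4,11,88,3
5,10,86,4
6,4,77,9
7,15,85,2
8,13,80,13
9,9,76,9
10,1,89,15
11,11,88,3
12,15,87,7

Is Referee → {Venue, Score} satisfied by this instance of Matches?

Referee=86: rows 1, 5 → {Venue,Score} = (10, 4), (10, 4) ✓
Referee=85: rows 2, 7 → {Venue,Score} = (15, 2), (15, 2) ✓
Referee=75: row 3 → {Venue,Score} = (7, 14) ✓
Referee=88: rows 4, 11 → {Venue,Score} = (11, 3), (11, 3) ✓
Referee=77: row 6 → {Venue,Score} = (4, 9) ✓
Referee=80: row 8 → {Venue,Score} = (13, 13) ✓
Referee=76: row 9 → {Venue,Score} = (9, 9) ✓
Referee=89: row 10 → {Venue,Score} = (1, 15) ✓
Referee=87: row 12 → {Venue,Score} = (15, 7) ✓
Every Referee value is associated with a single {Venue, Score} value, so Referee → {Venue, Score} holds.

Yes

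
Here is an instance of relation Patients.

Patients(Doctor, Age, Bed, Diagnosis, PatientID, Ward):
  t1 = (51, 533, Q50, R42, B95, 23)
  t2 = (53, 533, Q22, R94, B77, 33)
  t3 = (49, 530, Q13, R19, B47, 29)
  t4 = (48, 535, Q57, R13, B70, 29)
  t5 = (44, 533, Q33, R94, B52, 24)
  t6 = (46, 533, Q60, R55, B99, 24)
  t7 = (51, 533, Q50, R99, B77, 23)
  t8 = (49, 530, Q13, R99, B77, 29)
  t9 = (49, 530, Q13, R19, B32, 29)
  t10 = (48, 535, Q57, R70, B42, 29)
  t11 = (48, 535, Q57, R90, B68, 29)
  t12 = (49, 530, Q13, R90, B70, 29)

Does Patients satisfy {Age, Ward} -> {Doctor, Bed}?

No

(Age=533, Ward=23): rows 1, 7 → {Doctor,Bed} = (51, Q50), (51, Q50) ✓
(Age=533, Ward=33): row 2 → {Doctor,Bed} = (53, Q22) ✓
(Age=530, Ward=29): rows 3, 8, 9, 12 → {Doctor,Bed} = (49, Q13), (49, Q13), (49, Q13), (49, Q13) ✓
(Age=535, Ward=29): rows 4, 10, 11 → {Doctor,Bed} = (48, Q57), (48, Q57), (48, Q57) ✓
(Age=533, Ward=24): rows 5, 6 → {Doctor,Bed} takes values {(44, Q33), (46, Q60)} — violation
Two rows agree on {Age, Ward} but differ on {Doctor, Bed}, so {Age, Ward} -> {Doctor, Bed} does not hold.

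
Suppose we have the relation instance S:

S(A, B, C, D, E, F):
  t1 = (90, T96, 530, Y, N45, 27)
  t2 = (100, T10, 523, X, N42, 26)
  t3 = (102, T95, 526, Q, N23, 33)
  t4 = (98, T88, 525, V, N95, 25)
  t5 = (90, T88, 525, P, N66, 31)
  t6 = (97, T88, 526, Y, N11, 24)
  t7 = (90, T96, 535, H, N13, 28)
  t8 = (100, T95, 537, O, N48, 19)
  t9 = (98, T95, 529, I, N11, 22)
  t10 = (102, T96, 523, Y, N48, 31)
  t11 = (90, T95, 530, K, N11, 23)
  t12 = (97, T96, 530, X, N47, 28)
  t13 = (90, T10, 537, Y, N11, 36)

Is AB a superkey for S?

Rows 1 and 7 have the same AB value (A=90, B=T96) but are distinct tuples, so AB does not determine every attribute — not a superkey.

No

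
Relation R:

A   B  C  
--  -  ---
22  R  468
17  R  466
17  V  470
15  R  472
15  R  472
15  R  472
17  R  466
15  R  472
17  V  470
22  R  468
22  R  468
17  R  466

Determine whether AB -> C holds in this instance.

Yes

(A=22, B=R): 3 rows → C = 468, 468, 468 ✓
(A=17, B=R): 3 rows → C = 466, 466, 466 ✓
(A=17, B=V): 2 rows → C = 470, 470 ✓
(A=15, B=R): 4 rows → C = 472, 472, 472, 472 ✓
Every AB value is associated with a single C value, so AB -> C holds.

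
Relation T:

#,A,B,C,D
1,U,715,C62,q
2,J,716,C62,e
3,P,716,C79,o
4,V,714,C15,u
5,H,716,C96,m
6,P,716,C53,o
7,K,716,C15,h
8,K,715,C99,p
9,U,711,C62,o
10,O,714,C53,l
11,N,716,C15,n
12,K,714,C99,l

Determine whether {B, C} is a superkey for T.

Rows 7 and 11 have the same {B, C} value (B=716, C=C15) but are distinct tuples, so {B, C} does not determine every attribute — not a superkey.

No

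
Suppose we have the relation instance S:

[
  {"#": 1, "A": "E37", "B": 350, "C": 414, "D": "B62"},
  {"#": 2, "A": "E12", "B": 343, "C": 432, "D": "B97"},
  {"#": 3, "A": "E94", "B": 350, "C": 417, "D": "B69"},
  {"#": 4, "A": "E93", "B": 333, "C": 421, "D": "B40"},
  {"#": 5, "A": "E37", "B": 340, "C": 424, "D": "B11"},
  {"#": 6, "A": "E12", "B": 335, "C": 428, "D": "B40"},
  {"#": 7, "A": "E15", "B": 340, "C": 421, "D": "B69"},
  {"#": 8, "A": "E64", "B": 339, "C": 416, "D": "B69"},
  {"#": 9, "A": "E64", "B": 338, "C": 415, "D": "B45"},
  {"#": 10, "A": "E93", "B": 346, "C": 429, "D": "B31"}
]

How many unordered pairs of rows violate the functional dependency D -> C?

D=B69: violating pairs (3,7), (3,8), (7,8) — 3 pairs.
D=B40: violating pairs (4,6) — 1 pair.

4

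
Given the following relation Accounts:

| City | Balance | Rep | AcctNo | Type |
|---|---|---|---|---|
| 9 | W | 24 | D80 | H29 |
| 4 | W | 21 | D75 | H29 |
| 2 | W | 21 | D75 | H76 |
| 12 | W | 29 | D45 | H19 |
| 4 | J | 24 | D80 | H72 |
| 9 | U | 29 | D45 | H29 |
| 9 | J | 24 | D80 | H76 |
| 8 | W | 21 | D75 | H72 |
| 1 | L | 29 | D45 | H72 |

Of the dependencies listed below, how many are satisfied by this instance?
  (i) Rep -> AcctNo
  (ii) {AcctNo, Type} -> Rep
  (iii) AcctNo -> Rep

(i) Rep -> AcctNo: every LHS value maps to a single RHS value — holds.
(ii) {AcctNo, Type} -> Rep: every LHS value maps to a single RHS value — holds.
(iii) AcctNo -> Rep: every LHS value maps to a single RHS value — holds.
3 of the 3 dependencies hold.

3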